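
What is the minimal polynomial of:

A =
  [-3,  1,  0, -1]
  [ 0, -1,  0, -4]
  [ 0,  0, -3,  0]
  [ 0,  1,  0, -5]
x^3 + 9*x^2 + 27*x + 27

The characteristic polynomial is χ_A(x) = (x + 3)^4, so the eigenvalues are known. The minimal polynomial is
  m_A(x) = Π_λ (x − λ)^{k_λ}
where k_λ is the size of the *largest* Jordan block for λ (equivalently, the smallest k with (A − λI)^k v = 0 for every generalised eigenvector v of λ).

  λ = -3: largest Jordan block has size 3, contributing (x + 3)^3

So m_A(x) = (x + 3)^3 = x^3 + 9*x^2 + 27*x + 27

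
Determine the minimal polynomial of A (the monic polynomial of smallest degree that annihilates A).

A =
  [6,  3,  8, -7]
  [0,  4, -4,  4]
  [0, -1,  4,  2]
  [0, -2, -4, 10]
x^2 - 12*x + 36

The characteristic polynomial is χ_A(x) = (x - 6)^4, so the eigenvalues are known. The minimal polynomial is
  m_A(x) = Π_λ (x − λ)^{k_λ}
where k_λ is the size of the *largest* Jordan block for λ (equivalently, the smallest k with (A − λI)^k v = 0 for every generalised eigenvector v of λ).

  λ = 6: largest Jordan block has size 2, contributing (x − 6)^2

So m_A(x) = (x - 6)^2 = x^2 - 12*x + 36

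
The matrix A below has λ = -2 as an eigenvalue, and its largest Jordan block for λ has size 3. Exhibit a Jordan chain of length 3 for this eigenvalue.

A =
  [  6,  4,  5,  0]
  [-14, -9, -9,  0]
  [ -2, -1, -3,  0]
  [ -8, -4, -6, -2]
A Jordan chain for λ = -2 of length 3:
v_1 = (-2, 4, 0, 4)ᵀ
v_2 = (8, -14, -2, -8)ᵀ
v_3 = (1, 0, 0, 0)ᵀ

Let N = A − (-2)·I. We want v_3 with N^3 v_3 = 0 but N^2 v_3 ≠ 0; then v_{j-1} := N · v_j for j = 3, …, 2.

Pick v_3 = (1, 0, 0, 0)ᵀ.
Then v_2 = N · v_3 = (8, -14, -2, -8)ᵀ.
Then v_1 = N · v_2 = (-2, 4, 0, 4)ᵀ.

Sanity check: (A − (-2)·I) v_1 = (0, 0, 0, 0)ᵀ = 0. ✓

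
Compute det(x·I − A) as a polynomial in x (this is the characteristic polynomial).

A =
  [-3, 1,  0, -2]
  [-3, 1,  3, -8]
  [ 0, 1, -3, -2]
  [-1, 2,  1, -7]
x^4 + 12*x^3 + 54*x^2 + 108*x + 81

Expanding det(x·I − A) (e.g. by cofactor expansion or by noting that A is similar to its Jordan form J, which has the same characteristic polynomial as A) gives
  χ_A(x) = x^4 + 12*x^3 + 54*x^2 + 108*x + 81
which factors as (x + 3)^4. The eigenvalues (with algebraic multiplicities) are λ = -3 with multiplicity 4.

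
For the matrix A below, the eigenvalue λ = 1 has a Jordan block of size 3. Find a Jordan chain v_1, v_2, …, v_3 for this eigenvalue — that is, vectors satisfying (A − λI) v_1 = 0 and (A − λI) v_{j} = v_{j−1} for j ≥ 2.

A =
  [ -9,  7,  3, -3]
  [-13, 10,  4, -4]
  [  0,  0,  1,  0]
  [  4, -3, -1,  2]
A Jordan chain for λ = 1 of length 3:
v_1 = (-3, -3, 0, 3)ᵀ
v_2 = (-10, -13, 0, 4)ᵀ
v_3 = (1, 0, 0, 0)ᵀ

Let N = A − (1)·I. We want v_3 with N^3 v_3 = 0 but N^2 v_3 ≠ 0; then v_{j-1} := N · v_j for j = 3, …, 2.

Pick v_3 = (1, 0, 0, 0)ᵀ.
Then v_2 = N · v_3 = (-10, -13, 0, 4)ᵀ.
Then v_1 = N · v_2 = (-3, -3, 0, 3)ᵀ.

Sanity check: (A − (1)·I) v_1 = (0, 0, 0, 0)ᵀ = 0. ✓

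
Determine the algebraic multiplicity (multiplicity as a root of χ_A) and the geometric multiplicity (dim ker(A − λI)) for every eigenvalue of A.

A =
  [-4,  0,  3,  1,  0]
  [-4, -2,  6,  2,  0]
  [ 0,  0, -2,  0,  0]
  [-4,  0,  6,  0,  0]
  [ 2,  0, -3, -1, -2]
λ = -2: alg = 5, geom = 4

Step 1 — factor the characteristic polynomial to read off the algebraic multiplicities:
  χ_A(x) = (x + 2)^5

Step 2 — compute geometric multiplicities via the rank-nullity identity g(λ) = n − rank(A − λI):
  rank(A − (-2)·I) = 1, so dim ker(A − (-2)·I) = n − 1 = 4

Summary:
  λ = -2: algebraic multiplicity = 5, geometric multiplicity = 4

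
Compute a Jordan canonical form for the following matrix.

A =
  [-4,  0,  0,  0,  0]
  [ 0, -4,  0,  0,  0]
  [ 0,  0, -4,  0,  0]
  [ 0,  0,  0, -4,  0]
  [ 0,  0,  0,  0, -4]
J_1(-4) ⊕ J_1(-4) ⊕ J_1(-4) ⊕ J_1(-4) ⊕ J_1(-4)

The characteristic polynomial is
  det(x·I − A) = x^5 + 20*x^4 + 160*x^3 + 640*x^2 + 1280*x + 1024 = (x + 4)^5

Eigenvalues and multiplicities (the geometric multiplicity of λ is n − rank(A − λI), which equals the number of Jordan blocks for λ):
  λ = -4: algebraic multiplicity = 5, geometric multiplicity = 5

Determining the block sizes for each eigenvalue:
  λ = -4: gm = am = 5, so every block has size 1 → block sizes [1, 1, 1, 1, 1]

Assembling the blocks gives a Jordan form
J =
  [-4,  0,  0,  0,  0]
  [ 0, -4,  0,  0,  0]
  [ 0,  0, -4,  0,  0]
  [ 0,  0,  0, -4,  0]
  [ 0,  0,  0,  0, -4]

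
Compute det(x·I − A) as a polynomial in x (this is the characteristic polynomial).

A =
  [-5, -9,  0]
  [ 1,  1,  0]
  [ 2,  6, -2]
x^3 + 6*x^2 + 12*x + 8

Expanding det(x·I − A) (e.g. by cofactor expansion or by noting that A is similar to its Jordan form J, which has the same characteristic polynomial as A) gives
  χ_A(x) = x^3 + 6*x^2 + 12*x + 8
which factors as (x + 2)^3. The eigenvalues (with algebraic multiplicities) are λ = -2 with multiplicity 3.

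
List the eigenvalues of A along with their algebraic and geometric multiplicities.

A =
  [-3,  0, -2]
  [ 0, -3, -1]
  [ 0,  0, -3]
λ = -3: alg = 3, geom = 2

Step 1 — factor the characteristic polynomial to read off the algebraic multiplicities:
  χ_A(x) = (x + 3)^3

Step 2 — compute geometric multiplicities via the rank-nullity identity g(λ) = n − rank(A − λI):
  rank(A − (-3)·I) = 1, so dim ker(A − (-3)·I) = n − 1 = 2

Summary:
  λ = -3: algebraic multiplicity = 3, geometric multiplicity = 2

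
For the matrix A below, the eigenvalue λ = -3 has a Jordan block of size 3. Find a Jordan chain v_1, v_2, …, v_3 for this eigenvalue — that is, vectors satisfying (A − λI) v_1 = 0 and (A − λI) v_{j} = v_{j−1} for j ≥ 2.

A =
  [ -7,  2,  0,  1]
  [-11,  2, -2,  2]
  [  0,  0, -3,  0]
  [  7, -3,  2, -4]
A Jordan chain for λ = -3 of length 3:
v_1 = (1, 3, 0, -2)ᵀ
v_2 = (-4, -11, 0, 7)ᵀ
v_3 = (1, 0, 0, 0)ᵀ

Let N = A − (-3)·I. We want v_3 with N^3 v_3 = 0 but N^2 v_3 ≠ 0; then v_{j-1} := N · v_j for j = 3, …, 2.

Pick v_3 = (1, 0, 0, 0)ᵀ.
Then v_2 = N · v_3 = (-4, -11, 0, 7)ᵀ.
Then v_1 = N · v_2 = (1, 3, 0, -2)ᵀ.

Sanity check: (A − (-3)·I) v_1 = (0, 0, 0, 0)ᵀ = 0. ✓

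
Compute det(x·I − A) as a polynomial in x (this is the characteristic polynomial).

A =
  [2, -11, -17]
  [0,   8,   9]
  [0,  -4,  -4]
x^3 - 6*x^2 + 12*x - 8

Expanding det(x·I − A) (e.g. by cofactor expansion or by noting that A is similar to its Jordan form J, which has the same characteristic polynomial as A) gives
  χ_A(x) = x^3 - 6*x^2 + 12*x - 8
which factors as (x - 2)^3. The eigenvalues (with algebraic multiplicities) are λ = 2 with multiplicity 3.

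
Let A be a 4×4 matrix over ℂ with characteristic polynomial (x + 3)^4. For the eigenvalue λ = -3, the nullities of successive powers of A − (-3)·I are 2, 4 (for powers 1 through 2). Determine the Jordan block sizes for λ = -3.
Block sizes for λ = -3: [2, 2]

From the dimensions of kernels of powers, the number of Jordan blocks of size at least j is d_j − d_{j−1} where d_j = dim ker(N^j) (with d_0 = 0). Computing the differences gives [2, 2].
The number of blocks of size exactly k is (#blocks of size ≥ k) − (#blocks of size ≥ k + 1), so the partition is: 2 block(s) of size 2.
In nonincreasing order the block sizes are [2, 2].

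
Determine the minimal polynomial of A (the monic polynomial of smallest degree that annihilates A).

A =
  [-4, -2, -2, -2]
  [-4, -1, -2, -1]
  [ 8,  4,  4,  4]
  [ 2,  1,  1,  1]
x^3

The characteristic polynomial is χ_A(x) = x^4, so the eigenvalues are known. The minimal polynomial is
  m_A(x) = Π_λ (x − λ)^{k_λ}
where k_λ is the size of the *largest* Jordan block for λ (equivalently, the smallest k with (A − λI)^k v = 0 for every generalised eigenvector v of λ).

  λ = 0: largest Jordan block has size 3, contributing (x − 0)^3

So m_A(x) = x^3 = x^3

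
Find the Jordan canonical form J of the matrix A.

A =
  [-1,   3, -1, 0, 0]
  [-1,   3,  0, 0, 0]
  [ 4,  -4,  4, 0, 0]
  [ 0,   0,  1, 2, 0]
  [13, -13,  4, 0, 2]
J_3(2) ⊕ J_1(2) ⊕ J_1(2)

The characteristic polynomial is
  det(x·I − A) = x^5 - 10*x^4 + 40*x^3 - 80*x^2 + 80*x - 32 = (x - 2)^5

Eigenvalues and multiplicities (the geometric multiplicity of λ is n − rank(A − λI), which equals the number of Jordan blocks for λ):
  λ = 2: algebraic multiplicity = 5, geometric multiplicity = 3

Determining the block sizes for each eigenvalue:
  λ = 2: with am = 5 and gm = 3, the partition is not yet determined (e.g. several partitions of 5 into 3 parts exist). Let N = A − (2)·I. Computing rank(N^1) = 2, rank(N^2) = 1, rank(N^3) = 0; the number of blocks of size ≥ j is rank(N^{j−1}) − rank(N^j), giving [3, 1, 1]. So we have 1 block(s) of size 3, 2 block(s) of size 1 → block sizes [3, 1, 1]

Assembling the blocks gives a Jordan form
J =
  [2, 1, 0, 0, 0]
  [0, 2, 1, 0, 0]
  [0, 0, 2, 0, 0]
  [0, 0, 0, 2, 0]
  [0, 0, 0, 0, 2]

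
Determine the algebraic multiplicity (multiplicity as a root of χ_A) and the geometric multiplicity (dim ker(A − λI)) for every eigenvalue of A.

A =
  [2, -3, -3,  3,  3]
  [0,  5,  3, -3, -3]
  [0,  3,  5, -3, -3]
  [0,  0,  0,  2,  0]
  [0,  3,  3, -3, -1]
λ = 2: alg = 4, geom = 4; λ = 5: alg = 1, geom = 1

Step 1 — factor the characteristic polynomial to read off the algebraic multiplicities:
  χ_A(x) = (x - 5)*(x - 2)^4

Step 2 — compute geometric multiplicities via the rank-nullity identity g(λ) = n − rank(A − λI):
  rank(A − (2)·I) = 1, so dim ker(A − (2)·I) = n − 1 = 4
  rank(A − (5)·I) = 4, so dim ker(A − (5)·I) = n − 4 = 1

Summary:
  λ = 2: algebraic multiplicity = 4, geometric multiplicity = 4
  λ = 5: algebraic multiplicity = 1, geometric multiplicity = 1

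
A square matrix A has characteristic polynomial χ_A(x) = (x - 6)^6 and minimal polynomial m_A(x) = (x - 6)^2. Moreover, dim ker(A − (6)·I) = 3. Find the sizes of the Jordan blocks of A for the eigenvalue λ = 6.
Block sizes for λ = 6: [2, 2, 2]

Step 1 — from the characteristic polynomial, algebraic multiplicity of λ = 6 is 6. From dim ker(A − (6)·I) = 3, there are exactly 3 Jordan blocks for λ = 6.
Step 2 — from the minimal polynomial, the factor (x − 6)^2 tells us the largest block for λ = 6 has size 2.
Step 3 — with total size 6, 3 blocks, and largest block 2, the block sizes (in nonincreasing order) are [2, 2, 2].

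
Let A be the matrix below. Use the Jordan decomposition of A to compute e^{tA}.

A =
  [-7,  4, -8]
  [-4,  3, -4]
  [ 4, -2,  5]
e^{tA} =
  [-3*exp(t) + 4*exp(-t), 2*exp(t) - 2*exp(-t), -4*exp(t) + 4*exp(-t)]
  [-2*exp(t) + 2*exp(-t), 2*exp(t) - exp(-t), -2*exp(t) + 2*exp(-t)]
  [2*exp(t) - 2*exp(-t), -exp(t) + exp(-t), 3*exp(t) - 2*exp(-t)]

Strategy: write A = P · J · P⁻¹ where J is a Jordan canonical form, so e^{tA} = P · e^{tJ} · P⁻¹, and e^{tJ} can be computed block-by-block.

A has Jordan form
J =
  [-1, 0, 0]
  [ 0, 1, 0]
  [ 0, 0, 1]
(up to reordering of blocks).

Per-block formulas:
  For a 1×1 block at λ = -1: exp(t · [-1]) = [e^(-1t)].
  For a 1×1 block at λ = 1: exp(t · [1]) = [e^(1t)].

After assembling e^{tJ} and conjugating by P, we get:

e^{tA} =
  [-3*exp(t) + 4*exp(-t), 2*exp(t) - 2*exp(-t), -4*exp(t) + 4*exp(-t)]
  [-2*exp(t) + 2*exp(-t), 2*exp(t) - exp(-t), -2*exp(t) + 2*exp(-t)]
  [2*exp(t) - 2*exp(-t), -exp(t) + exp(-t), 3*exp(t) - 2*exp(-t)]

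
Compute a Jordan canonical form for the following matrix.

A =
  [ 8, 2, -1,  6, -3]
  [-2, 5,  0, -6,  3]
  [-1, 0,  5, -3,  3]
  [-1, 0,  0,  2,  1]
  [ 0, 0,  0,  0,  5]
J_3(5) ⊕ J_2(5)

The characteristic polynomial is
  det(x·I − A) = x^5 - 25*x^4 + 250*x^3 - 1250*x^2 + 3125*x - 3125 = (x - 5)^5

Eigenvalues and multiplicities (the geometric multiplicity of λ is n − rank(A − λI), which equals the number of Jordan blocks for λ):
  λ = 5: algebraic multiplicity = 5, geometric multiplicity = 2

Determining the block sizes for each eigenvalue:
  λ = 5: with am = 5 and gm = 2, the partition is not yet determined (e.g. several partitions of 5 into 2 parts exist). Let N = A − (5)·I. Computing rank(N^1) = 3, rank(N^2) = 1, rank(N^3) = 0; the number of blocks of size ≥ j is rank(N^{j−1}) − rank(N^j), giving [2, 2, 1]. So we have 1 block(s) of size 3, 1 block(s) of size 2 → block sizes [3, 2]

Assembling the blocks gives a Jordan form
J =
  [5, 1, 0, 0, 0]
  [0, 5, 1, 0, 0]
  [0, 0, 5, 0, 0]
  [0, 0, 0, 5, 1]
  [0, 0, 0, 0, 5]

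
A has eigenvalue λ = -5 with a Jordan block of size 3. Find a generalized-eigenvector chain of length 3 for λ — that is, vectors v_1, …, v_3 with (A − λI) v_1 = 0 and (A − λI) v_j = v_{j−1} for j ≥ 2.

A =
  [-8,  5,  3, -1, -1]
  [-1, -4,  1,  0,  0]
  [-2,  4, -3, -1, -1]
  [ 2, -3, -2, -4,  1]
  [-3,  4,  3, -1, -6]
A Jordan chain for λ = -5 of length 3:
v_1 = (-1, 0, -1, 0, 0)ᵀ
v_2 = (-3, -1, -2, 2, -3)ᵀ
v_3 = (1, 0, 0, 0, 0)ᵀ

Let N = A − (-5)·I. We want v_3 with N^3 v_3 = 0 but N^2 v_3 ≠ 0; then v_{j-1} := N · v_j for j = 3, …, 2.

Pick v_3 = (1, 0, 0, 0, 0)ᵀ.
Then v_2 = N · v_3 = (-3, -1, -2, 2, -3)ᵀ.
Then v_1 = N · v_2 = (-1, 0, -1, 0, 0)ᵀ.

Sanity check: (A − (-5)·I) v_1 = (0, 0, 0, 0, 0)ᵀ = 0. ✓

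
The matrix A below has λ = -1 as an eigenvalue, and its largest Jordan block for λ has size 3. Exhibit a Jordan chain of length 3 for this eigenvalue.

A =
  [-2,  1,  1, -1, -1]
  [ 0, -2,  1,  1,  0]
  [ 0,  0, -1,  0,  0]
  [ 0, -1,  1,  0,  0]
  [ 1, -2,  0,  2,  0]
A Jordan chain for λ = -1 of length 3:
v_1 = (1, 0, 0, 0, -1)ᵀ
v_2 = (1, -1, 0, -1, -2)ᵀ
v_3 = (0, 1, 0, 0, 0)ᵀ

Let N = A − (-1)·I. We want v_3 with N^3 v_3 = 0 but N^2 v_3 ≠ 0; then v_{j-1} := N · v_j for j = 3, …, 2.

Pick v_3 = (0, 1, 0, 0, 0)ᵀ.
Then v_2 = N · v_3 = (1, -1, 0, -1, -2)ᵀ.
Then v_1 = N · v_2 = (1, 0, 0, 0, -1)ᵀ.

Sanity check: (A − (-1)·I) v_1 = (0, 0, 0, 0, 0)ᵀ = 0. ✓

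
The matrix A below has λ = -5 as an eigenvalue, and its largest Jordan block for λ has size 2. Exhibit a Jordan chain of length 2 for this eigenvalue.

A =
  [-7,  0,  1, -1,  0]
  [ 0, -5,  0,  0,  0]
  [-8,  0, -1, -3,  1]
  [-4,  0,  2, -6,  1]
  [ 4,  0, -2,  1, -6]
A Jordan chain for λ = -5 of length 2:
v_1 = (-2, 0, -8, -4, 4)ᵀ
v_2 = (1, 0, 0, 0, 0)ᵀ

Let N = A − (-5)·I. We want v_2 with N^2 v_2 = 0 but N^1 v_2 ≠ 0; then v_{j-1} := N · v_j for j = 2, …, 2.

Pick v_2 = (1, 0, 0, 0, 0)ᵀ.
Then v_1 = N · v_2 = (-2, 0, -8, -4, 4)ᵀ.

Sanity check: (A − (-5)·I) v_1 = (0, 0, 0, 0, 0)ᵀ = 0. ✓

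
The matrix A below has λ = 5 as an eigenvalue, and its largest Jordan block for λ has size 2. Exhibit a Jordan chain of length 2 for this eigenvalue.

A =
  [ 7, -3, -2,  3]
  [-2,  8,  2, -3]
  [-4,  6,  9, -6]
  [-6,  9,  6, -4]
A Jordan chain for λ = 5 of length 2:
v_1 = (2, -2, -4, -6)ᵀ
v_2 = (1, 0, 0, 0)ᵀ

Let N = A − (5)·I. We want v_2 with N^2 v_2 = 0 but N^1 v_2 ≠ 0; then v_{j-1} := N · v_j for j = 2, …, 2.

Pick v_2 = (1, 0, 0, 0)ᵀ.
Then v_1 = N · v_2 = (2, -2, -4, -6)ᵀ.

Sanity check: (A − (5)·I) v_1 = (0, 0, 0, 0)ᵀ = 0. ✓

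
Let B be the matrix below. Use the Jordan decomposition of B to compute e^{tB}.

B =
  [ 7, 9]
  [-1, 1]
e^{tB} =
  [3*t*exp(4*t) + exp(4*t), 9*t*exp(4*t)]
  [-t*exp(4*t), -3*t*exp(4*t) + exp(4*t)]

Strategy: write B = P · J · P⁻¹ where J is a Jordan canonical form, so e^{tB} = P · e^{tJ} · P⁻¹, and e^{tJ} can be computed block-by-block.

B has Jordan form
J =
  [4, 1]
  [0, 4]
(up to reordering of blocks).

Per-block formulas:
  For a 2×2 Jordan block J_2(4): exp(t · J_2(4)) = e^(4t)·(I + t·N), where N is the 2×2 nilpotent shift.

After assembling e^{tJ} and conjugating by P, we get:

e^{tB} =
  [3*t*exp(4*t) + exp(4*t), 9*t*exp(4*t)]
  [-t*exp(4*t), -3*t*exp(4*t) + exp(4*t)]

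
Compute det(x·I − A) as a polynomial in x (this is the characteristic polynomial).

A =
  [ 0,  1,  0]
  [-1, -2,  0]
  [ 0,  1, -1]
x^3 + 3*x^2 + 3*x + 1

Expanding det(x·I − A) (e.g. by cofactor expansion or by noting that A is similar to its Jordan form J, which has the same characteristic polynomial as A) gives
  χ_A(x) = x^3 + 3*x^2 + 3*x + 1
which factors as (x + 1)^3. The eigenvalues (with algebraic multiplicities) are λ = -1 with multiplicity 3.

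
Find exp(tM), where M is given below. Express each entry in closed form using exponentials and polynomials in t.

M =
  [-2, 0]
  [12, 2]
e^{tM} =
  [exp(-2*t), 0]
  [3*exp(2*t) - 3*exp(-2*t), exp(2*t)]

Strategy: write M = P · J · P⁻¹ where J is a Jordan canonical form, so e^{tM} = P · e^{tJ} · P⁻¹, and e^{tJ} can be computed block-by-block.

M has Jordan form
J =
  [-2, 0]
  [ 0, 2]
(up to reordering of blocks).

Per-block formulas:
  For a 1×1 block at λ = -2: exp(t · [-2]) = [e^(-2t)].
  For a 1×1 block at λ = 2: exp(t · [2]) = [e^(2t)].

After assembling e^{tJ} and conjugating by P, we get:

e^{tM} =
  [exp(-2*t), 0]
  [3*exp(2*t) - 3*exp(-2*t), exp(2*t)]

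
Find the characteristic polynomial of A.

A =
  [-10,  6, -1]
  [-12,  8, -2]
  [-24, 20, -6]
x^3 + 8*x^2 + 20*x + 16

Expanding det(x·I − A) (e.g. by cofactor expansion or by noting that A is similar to its Jordan form J, which has the same characteristic polynomial as A) gives
  χ_A(x) = x^3 + 8*x^2 + 20*x + 16
which factors as (x + 2)^2*(x + 4). The eigenvalues (with algebraic multiplicities) are λ = -4 with multiplicity 1, λ = -2 with multiplicity 2.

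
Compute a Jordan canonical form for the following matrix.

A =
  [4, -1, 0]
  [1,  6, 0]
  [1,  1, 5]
J_2(5) ⊕ J_1(5)

The characteristic polynomial is
  det(x·I − A) = x^3 - 15*x^2 + 75*x - 125 = (x - 5)^3

Eigenvalues and multiplicities (the geometric multiplicity of λ is n − rank(A − λI), which equals the number of Jordan blocks for λ):
  λ = 5: algebraic multiplicity = 3, geometric multiplicity = 2

Determining the block sizes for each eigenvalue:
  λ = 5: 2 blocks summing to 3 forces exactly one block of size 2 and the rest size 1 → block sizes [2, 1]

Assembling the blocks gives a Jordan form
J =
  [5, 1, 0]
  [0, 5, 0]
  [0, 0, 5]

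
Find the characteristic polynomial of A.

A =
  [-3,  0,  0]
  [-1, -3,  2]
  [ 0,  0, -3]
x^3 + 9*x^2 + 27*x + 27

Expanding det(x·I − A) (e.g. by cofactor expansion or by noting that A is similar to its Jordan form J, which has the same characteristic polynomial as A) gives
  χ_A(x) = x^3 + 9*x^2 + 27*x + 27
which factors as (x + 3)^3. The eigenvalues (with algebraic multiplicities) are λ = -3 with multiplicity 3.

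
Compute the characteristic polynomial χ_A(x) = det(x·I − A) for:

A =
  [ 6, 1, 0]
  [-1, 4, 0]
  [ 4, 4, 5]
x^3 - 15*x^2 + 75*x - 125

Expanding det(x·I − A) (e.g. by cofactor expansion or by noting that A is similar to its Jordan form J, which has the same characteristic polynomial as A) gives
  χ_A(x) = x^3 - 15*x^2 + 75*x - 125
which factors as (x - 5)^3. The eigenvalues (with algebraic multiplicities) are λ = 5 with multiplicity 3.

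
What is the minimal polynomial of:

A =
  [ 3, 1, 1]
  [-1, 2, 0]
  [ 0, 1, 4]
x^3 - 9*x^2 + 27*x - 27

The characteristic polynomial is χ_A(x) = (x - 3)^3, so the eigenvalues are known. The minimal polynomial is
  m_A(x) = Π_λ (x − λ)^{k_λ}
where k_λ is the size of the *largest* Jordan block for λ (equivalently, the smallest k with (A − λI)^k v = 0 for every generalised eigenvector v of λ).

  λ = 3: largest Jordan block has size 3, contributing (x − 3)^3

So m_A(x) = (x - 3)^3 = x^3 - 9*x^2 + 27*x - 27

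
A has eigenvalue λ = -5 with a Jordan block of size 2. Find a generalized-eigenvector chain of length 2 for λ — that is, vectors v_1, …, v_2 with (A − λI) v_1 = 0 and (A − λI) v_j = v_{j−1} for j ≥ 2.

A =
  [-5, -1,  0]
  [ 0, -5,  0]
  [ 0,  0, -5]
A Jordan chain for λ = -5 of length 2:
v_1 = (-1, 0, 0)ᵀ
v_2 = (0, 1, 0)ᵀ

Let N = A − (-5)·I. We want v_2 with N^2 v_2 = 0 but N^1 v_2 ≠ 0; then v_{j-1} := N · v_j for j = 2, …, 2.

Pick v_2 = (0, 1, 0)ᵀ.
Then v_1 = N · v_2 = (-1, 0, 0)ᵀ.

Sanity check: (A − (-5)·I) v_1 = (0, 0, 0)ᵀ = 0. ✓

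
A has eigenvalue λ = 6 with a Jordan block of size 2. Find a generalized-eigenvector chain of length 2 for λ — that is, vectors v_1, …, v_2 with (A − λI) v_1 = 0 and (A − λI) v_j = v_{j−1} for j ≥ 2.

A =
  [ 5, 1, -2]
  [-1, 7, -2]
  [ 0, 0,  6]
A Jordan chain for λ = 6 of length 2:
v_1 = (-1, -1, 0)ᵀ
v_2 = (1, 0, 0)ᵀ

Let N = A − (6)·I. We want v_2 with N^2 v_2 = 0 but N^1 v_2 ≠ 0; then v_{j-1} := N · v_j for j = 2, …, 2.

Pick v_2 = (1, 0, 0)ᵀ.
Then v_1 = N · v_2 = (-1, -1, 0)ᵀ.

Sanity check: (A − (6)·I) v_1 = (0, 0, 0)ᵀ = 0. ✓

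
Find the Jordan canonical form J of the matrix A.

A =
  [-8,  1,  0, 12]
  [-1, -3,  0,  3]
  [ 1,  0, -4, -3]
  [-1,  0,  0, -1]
J_3(-4) ⊕ J_1(-4)

The characteristic polynomial is
  det(x·I − A) = x^4 + 16*x^3 + 96*x^2 + 256*x + 256 = (x + 4)^4

Eigenvalues and multiplicities (the geometric multiplicity of λ is n − rank(A − λI), which equals the number of Jordan blocks for λ):
  λ = -4: algebraic multiplicity = 4, geometric multiplicity = 2

Determining the block sizes for each eigenvalue:
  λ = -4: with am = 4 and gm = 2, the partition is not yet determined (e.g. several partitions of 4 into 2 parts exist). Let N = A − (-4)·I. Computing rank(N^1) = 2, rank(N^2) = 1, rank(N^3) = 0; the number of blocks of size ≥ j is rank(N^{j−1}) − rank(N^j), giving [2, 1, 1]. So we have 1 block(s) of size 3, 1 block(s) of size 1 → block sizes [3, 1]

Assembling the blocks gives a Jordan form
J =
  [-4,  1,  0,  0]
  [ 0, -4,  1,  0]
  [ 0,  0, -4,  0]
  [ 0,  0,  0, -4]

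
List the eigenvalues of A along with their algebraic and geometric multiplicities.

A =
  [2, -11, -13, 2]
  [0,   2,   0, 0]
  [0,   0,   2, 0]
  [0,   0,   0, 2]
λ = 2: alg = 4, geom = 3

Step 1 — factor the characteristic polynomial to read off the algebraic multiplicities:
  χ_A(x) = (x - 2)^4

Step 2 — compute geometric multiplicities via the rank-nullity identity g(λ) = n − rank(A − λI):
  rank(A − (2)·I) = 1, so dim ker(A − (2)·I) = n − 1 = 3

Summary:
  λ = 2: algebraic multiplicity = 4, geometric multiplicity = 3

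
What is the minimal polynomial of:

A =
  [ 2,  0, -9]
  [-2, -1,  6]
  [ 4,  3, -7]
x^3 + 6*x^2 + 9*x + 4

The characteristic polynomial is χ_A(x) = (x + 1)^2*(x + 4), so the eigenvalues are known. The minimal polynomial is
  m_A(x) = Π_λ (x − λ)^{k_λ}
where k_λ is the size of the *largest* Jordan block for λ (equivalently, the smallest k with (A − λI)^k v = 0 for every generalised eigenvector v of λ).

  λ = -4: largest Jordan block has size 1, contributing (x + 4)
  λ = -1: largest Jordan block has size 2, contributing (x + 1)^2

So m_A(x) = (x + 1)^2*(x + 4) = x^3 + 6*x^2 + 9*x + 4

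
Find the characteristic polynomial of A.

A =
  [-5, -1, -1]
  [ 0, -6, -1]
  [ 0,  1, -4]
x^3 + 15*x^2 + 75*x + 125

Expanding det(x·I − A) (e.g. by cofactor expansion or by noting that A is similar to its Jordan form J, which has the same characteristic polynomial as A) gives
  χ_A(x) = x^3 + 15*x^2 + 75*x + 125
which factors as (x + 5)^3. The eigenvalues (with algebraic multiplicities) are λ = -5 with multiplicity 3.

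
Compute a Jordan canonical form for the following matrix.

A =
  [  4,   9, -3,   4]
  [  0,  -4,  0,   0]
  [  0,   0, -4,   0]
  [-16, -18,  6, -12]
J_2(-4) ⊕ J_1(-4) ⊕ J_1(-4)

The characteristic polynomial is
  det(x·I − A) = x^4 + 16*x^3 + 96*x^2 + 256*x + 256 = (x + 4)^4

Eigenvalues and multiplicities (the geometric multiplicity of λ is n − rank(A − λI), which equals the number of Jordan blocks for λ):
  λ = -4: algebraic multiplicity = 4, geometric multiplicity = 3

Determining the block sizes for each eigenvalue:
  λ = -4: 3 blocks summing to 4 forces exactly one block of size 2 and the rest size 1 → block sizes [2, 1, 1]

Assembling the blocks gives a Jordan form
J =
  [-4,  1,  0,  0]
  [ 0, -4,  0,  0]
  [ 0,  0, -4,  0]
  [ 0,  0,  0, -4]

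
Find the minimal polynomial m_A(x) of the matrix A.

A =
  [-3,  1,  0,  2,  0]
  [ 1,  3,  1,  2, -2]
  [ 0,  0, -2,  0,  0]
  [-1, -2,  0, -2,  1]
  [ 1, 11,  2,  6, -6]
x^3 + 6*x^2 + 12*x + 8

The characteristic polynomial is χ_A(x) = (x + 2)^5, so the eigenvalues are known. The minimal polynomial is
  m_A(x) = Π_λ (x − λ)^{k_λ}
where k_λ is the size of the *largest* Jordan block for λ (equivalently, the smallest k with (A − λI)^k v = 0 for every generalised eigenvector v of λ).

  λ = -2: largest Jordan block has size 3, contributing (x + 2)^3

So m_A(x) = (x + 2)^3 = x^3 + 6*x^2 + 12*x + 8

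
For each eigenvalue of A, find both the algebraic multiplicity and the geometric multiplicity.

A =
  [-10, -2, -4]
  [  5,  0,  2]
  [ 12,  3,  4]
λ = -2: alg = 3, geom = 1

Step 1 — factor the characteristic polynomial to read off the algebraic multiplicities:
  χ_A(x) = (x + 2)^3

Step 2 — compute geometric multiplicities via the rank-nullity identity g(λ) = n − rank(A − λI):
  rank(A − (-2)·I) = 2, so dim ker(A − (-2)·I) = n − 2 = 1

Summary:
  λ = -2: algebraic multiplicity = 3, geometric multiplicity = 1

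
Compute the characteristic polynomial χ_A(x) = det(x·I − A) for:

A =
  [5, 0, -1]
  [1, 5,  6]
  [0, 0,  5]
x^3 - 15*x^2 + 75*x - 125

Expanding det(x·I − A) (e.g. by cofactor expansion or by noting that A is similar to its Jordan form J, which has the same characteristic polynomial as A) gives
  χ_A(x) = x^3 - 15*x^2 + 75*x - 125
which factors as (x - 5)^3. The eigenvalues (with algebraic multiplicities) are λ = 5 with multiplicity 3.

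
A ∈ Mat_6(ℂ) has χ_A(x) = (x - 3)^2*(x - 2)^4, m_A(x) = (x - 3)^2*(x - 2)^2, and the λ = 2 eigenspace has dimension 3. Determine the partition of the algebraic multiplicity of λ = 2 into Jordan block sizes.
Block sizes for λ = 2: [2, 1, 1]

Step 1 — from the characteristic polynomial, algebraic multiplicity of λ = 2 is 4. From dim ker(A − (2)·I) = 3, there are exactly 3 Jordan blocks for λ = 2.
Step 2 — from the minimal polynomial, the factor (x − 2)^2 tells us the largest block for λ = 2 has size 2.
Step 3 — with total size 4, 3 blocks, and largest block 2, the block sizes (in nonincreasing order) are [2, 1, 1].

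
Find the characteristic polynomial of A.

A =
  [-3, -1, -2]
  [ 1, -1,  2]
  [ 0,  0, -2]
x^3 + 6*x^2 + 12*x + 8

Expanding det(x·I − A) (e.g. by cofactor expansion or by noting that A is similar to its Jordan form J, which has the same characteristic polynomial as A) gives
  χ_A(x) = x^3 + 6*x^2 + 12*x + 8
which factors as (x + 2)^3. The eigenvalues (with algebraic multiplicities) are λ = -2 with multiplicity 3.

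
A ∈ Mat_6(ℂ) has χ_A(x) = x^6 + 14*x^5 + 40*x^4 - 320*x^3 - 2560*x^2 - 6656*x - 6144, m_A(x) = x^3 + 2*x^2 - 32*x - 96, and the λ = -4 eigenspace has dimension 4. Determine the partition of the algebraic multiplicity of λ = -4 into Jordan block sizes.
Block sizes for λ = -4: [2, 1, 1, 1]

Step 1 — from the characteristic polynomial, algebraic multiplicity of λ = -4 is 5. From dim ker(A − (-4)·I) = 4, there are exactly 4 Jordan blocks for λ = -4.
Step 2 — from the minimal polynomial, the factor (x + 4)^2 tells us the largest block for λ = -4 has size 2.
Step 3 — with total size 5, 4 blocks, and largest block 2, the block sizes (in nonincreasing order) are [2, 1, 1, 1].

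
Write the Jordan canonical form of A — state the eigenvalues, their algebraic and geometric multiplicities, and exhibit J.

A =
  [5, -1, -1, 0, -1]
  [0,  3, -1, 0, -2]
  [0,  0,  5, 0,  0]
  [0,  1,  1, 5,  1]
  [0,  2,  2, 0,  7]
J_3(5) ⊕ J_1(5) ⊕ J_1(5)

The characteristic polynomial is
  det(x·I − A) = x^5 - 25*x^4 + 250*x^3 - 1250*x^2 + 3125*x - 3125 = (x - 5)^5

Eigenvalues and multiplicities (the geometric multiplicity of λ is n − rank(A − λI), which equals the number of Jordan blocks for λ):
  λ = 5: algebraic multiplicity = 5, geometric multiplicity = 3

Determining the block sizes for each eigenvalue:
  λ = 5: with am = 5 and gm = 3, the partition is not yet determined (e.g. several partitions of 5 into 3 parts exist). Let N = A − (5)·I. Computing rank(N^1) = 2, rank(N^2) = 1, rank(N^3) = 0; the number of blocks of size ≥ j is rank(N^{j−1}) − rank(N^j), giving [3, 1, 1]. So we have 1 block(s) of size 3, 2 block(s) of size 1 → block sizes [3, 1, 1]

Assembling the blocks gives a Jordan form
J =
  [5, 1, 0, 0, 0]
  [0, 5, 1, 0, 0]
  [0, 0, 5, 0, 0]
  [0, 0, 0, 5, 0]
  [0, 0, 0, 0, 5]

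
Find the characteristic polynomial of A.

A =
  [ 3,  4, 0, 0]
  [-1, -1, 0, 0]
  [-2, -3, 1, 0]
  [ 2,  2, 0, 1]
x^4 - 4*x^3 + 6*x^2 - 4*x + 1

Expanding det(x·I − A) (e.g. by cofactor expansion or by noting that A is similar to its Jordan form J, which has the same characteristic polynomial as A) gives
  χ_A(x) = x^4 - 4*x^3 + 6*x^2 - 4*x + 1
which factors as (x - 1)^4. The eigenvalues (with algebraic multiplicities) are λ = 1 with multiplicity 4.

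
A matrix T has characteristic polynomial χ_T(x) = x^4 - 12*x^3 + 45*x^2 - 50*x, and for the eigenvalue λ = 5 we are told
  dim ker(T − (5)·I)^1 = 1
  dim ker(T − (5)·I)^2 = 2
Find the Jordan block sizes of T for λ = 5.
Block sizes for λ = 5: [2]

From the dimensions of kernels of powers, the number of Jordan blocks of size at least j is d_j − d_{j−1} where d_j = dim ker(N^j) (with d_0 = 0). Computing the differences gives [1, 1].
The number of blocks of size exactly k is (#blocks of size ≥ k) − (#blocks of size ≥ k + 1), so the partition is: 1 block(s) of size 2.
In nonincreasing order the block sizes are [2].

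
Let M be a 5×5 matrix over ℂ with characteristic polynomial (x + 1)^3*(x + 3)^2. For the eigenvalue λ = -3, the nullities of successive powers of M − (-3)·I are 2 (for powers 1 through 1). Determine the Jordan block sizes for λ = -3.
Block sizes for λ = -3: [1, 1]

From the dimensions of kernels of powers, the number of Jordan blocks of size at least j is d_j − d_{j−1} where d_j = dim ker(N^j) (with d_0 = 0). Computing the differences gives [2].
The number of blocks of size exactly k is (#blocks of size ≥ k) − (#blocks of size ≥ k + 1), so the partition is: 2 block(s) of size 1.
In nonincreasing order the block sizes are [1, 1].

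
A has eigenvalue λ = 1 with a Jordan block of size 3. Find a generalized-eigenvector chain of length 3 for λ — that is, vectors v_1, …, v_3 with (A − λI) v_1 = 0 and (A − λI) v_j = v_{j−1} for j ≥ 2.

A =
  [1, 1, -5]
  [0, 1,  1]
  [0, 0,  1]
A Jordan chain for λ = 1 of length 3:
v_1 = (1, 0, 0)ᵀ
v_2 = (-5, 1, 0)ᵀ
v_3 = (0, 0, 1)ᵀ

Let N = A − (1)·I. We want v_3 with N^3 v_3 = 0 but N^2 v_3 ≠ 0; then v_{j-1} := N · v_j for j = 3, …, 2.

Pick v_3 = (0, 0, 1)ᵀ.
Then v_2 = N · v_3 = (-5, 1, 0)ᵀ.
Then v_1 = N · v_2 = (1, 0, 0)ᵀ.

Sanity check: (A − (1)·I) v_1 = (0, 0, 0)ᵀ = 0. ✓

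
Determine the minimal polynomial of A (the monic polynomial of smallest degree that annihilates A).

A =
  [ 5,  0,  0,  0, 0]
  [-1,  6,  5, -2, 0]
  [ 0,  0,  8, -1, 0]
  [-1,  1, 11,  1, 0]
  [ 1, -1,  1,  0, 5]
x^3 - 15*x^2 + 75*x - 125

The characteristic polynomial is χ_A(x) = (x - 5)^5, so the eigenvalues are known. The minimal polynomial is
  m_A(x) = Π_λ (x − λ)^{k_λ}
where k_λ is the size of the *largest* Jordan block for λ (equivalently, the smallest k with (A − λI)^k v = 0 for every generalised eigenvector v of λ).

  λ = 5: largest Jordan block has size 3, contributing (x − 5)^3

So m_A(x) = (x - 5)^3 = x^3 - 15*x^2 + 75*x - 125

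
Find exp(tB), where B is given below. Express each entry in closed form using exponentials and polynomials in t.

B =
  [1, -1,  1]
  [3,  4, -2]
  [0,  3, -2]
e^{tB} =
  [-3*t^2*exp(t)/2 + exp(t), -t*exp(t), -t^2*exp(t)/2 + t*exp(t)]
  [9*t^2*exp(t)/2 + 3*t*exp(t), 3*t*exp(t) + exp(t), 3*t^2*exp(t)/2 - 2*t*exp(t)]
  [9*t^2*exp(t)/2, 3*t*exp(t), 3*t^2*exp(t)/2 - 3*t*exp(t) + exp(t)]

Strategy: write B = P · J · P⁻¹ where J is a Jordan canonical form, so e^{tB} = P · e^{tJ} · P⁻¹, and e^{tJ} can be computed block-by-block.

B has Jordan form
J =
  [1, 1, 0]
  [0, 1, 1]
  [0, 0, 1]
(up to reordering of blocks).

Per-block formulas:
  For a 3×3 Jordan block J_3(1): exp(t · J_3(1)) = e^(1t)·(I + t·N + (t^2/2)·N^2), where N is the 3×3 nilpotent shift.

After assembling e^{tJ} and conjugating by P, we get:

e^{tB} =
  [-3*t^2*exp(t)/2 + exp(t), -t*exp(t), -t^2*exp(t)/2 + t*exp(t)]
  [9*t^2*exp(t)/2 + 3*t*exp(t), 3*t*exp(t) + exp(t), 3*t^2*exp(t)/2 - 2*t*exp(t)]
  [9*t^2*exp(t)/2, 3*t*exp(t), 3*t^2*exp(t)/2 - 3*t*exp(t) + exp(t)]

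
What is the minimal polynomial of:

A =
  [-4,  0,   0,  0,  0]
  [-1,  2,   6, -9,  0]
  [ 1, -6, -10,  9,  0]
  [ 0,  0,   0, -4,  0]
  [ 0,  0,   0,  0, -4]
x^2 + 8*x + 16

The characteristic polynomial is χ_A(x) = (x + 4)^5, so the eigenvalues are known. The minimal polynomial is
  m_A(x) = Π_λ (x − λ)^{k_λ}
where k_λ is the size of the *largest* Jordan block for λ (equivalently, the smallest k with (A − λI)^k v = 0 for every generalised eigenvector v of λ).

  λ = -4: largest Jordan block has size 2, contributing (x + 4)^2

So m_A(x) = (x + 4)^2 = x^2 + 8*x + 16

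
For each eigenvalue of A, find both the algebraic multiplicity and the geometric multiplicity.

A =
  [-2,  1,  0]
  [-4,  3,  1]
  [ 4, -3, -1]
λ = 0: alg = 3, geom = 1

Step 1 — factor the characteristic polynomial to read off the algebraic multiplicities:
  χ_A(x) = x^3

Step 2 — compute geometric multiplicities via the rank-nullity identity g(λ) = n − rank(A − λI):
  rank(A − (0)·I) = 2, so dim ker(A − (0)·I) = n − 2 = 1

Summary:
  λ = 0: algebraic multiplicity = 3, geometric multiplicity = 1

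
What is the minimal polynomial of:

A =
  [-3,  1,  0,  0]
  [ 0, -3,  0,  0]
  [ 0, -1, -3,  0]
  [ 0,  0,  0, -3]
x^2 + 6*x + 9

The characteristic polynomial is χ_A(x) = (x + 3)^4, so the eigenvalues are known. The minimal polynomial is
  m_A(x) = Π_λ (x − λ)^{k_λ}
where k_λ is the size of the *largest* Jordan block for λ (equivalently, the smallest k with (A − λI)^k v = 0 for every generalised eigenvector v of λ).

  λ = -3: largest Jordan block has size 2, contributing (x + 3)^2

So m_A(x) = (x + 3)^2 = x^2 + 6*x + 9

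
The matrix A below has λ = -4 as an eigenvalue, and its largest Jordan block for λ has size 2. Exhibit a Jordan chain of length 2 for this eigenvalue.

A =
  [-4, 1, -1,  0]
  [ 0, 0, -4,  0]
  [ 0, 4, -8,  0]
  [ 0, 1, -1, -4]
A Jordan chain for λ = -4 of length 2:
v_1 = (1, 4, 4, 1)ᵀ
v_2 = (0, 1, 0, 0)ᵀ

Let N = A − (-4)·I. We want v_2 with N^2 v_2 = 0 but N^1 v_2 ≠ 0; then v_{j-1} := N · v_j for j = 2, …, 2.

Pick v_2 = (0, 1, 0, 0)ᵀ.
Then v_1 = N · v_2 = (1, 4, 4, 1)ᵀ.

Sanity check: (A − (-4)·I) v_1 = (0, 0, 0, 0)ᵀ = 0. ✓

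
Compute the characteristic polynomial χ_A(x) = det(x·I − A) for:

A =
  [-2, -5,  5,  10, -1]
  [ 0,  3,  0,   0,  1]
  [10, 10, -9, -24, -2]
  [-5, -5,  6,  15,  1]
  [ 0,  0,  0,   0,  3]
x^5 - 10*x^4 + 30*x^3 - 135*x + 162

Expanding det(x·I − A) (e.g. by cofactor expansion or by noting that A is similar to its Jordan form J, which has the same characteristic polynomial as A) gives
  χ_A(x) = x^5 - 10*x^4 + 30*x^3 - 135*x + 162
which factors as (x - 3)^4*(x + 2). The eigenvalues (with algebraic multiplicities) are λ = -2 with multiplicity 1, λ = 3 with multiplicity 4.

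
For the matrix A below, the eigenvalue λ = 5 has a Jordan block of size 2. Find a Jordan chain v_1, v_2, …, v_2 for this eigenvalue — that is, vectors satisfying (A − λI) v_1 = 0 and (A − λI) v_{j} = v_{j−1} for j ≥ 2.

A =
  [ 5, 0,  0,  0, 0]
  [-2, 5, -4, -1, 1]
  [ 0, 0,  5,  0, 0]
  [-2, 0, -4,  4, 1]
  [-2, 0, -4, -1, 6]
A Jordan chain for λ = 5 of length 2:
v_1 = (0, -2, 0, -2, -2)ᵀ
v_2 = (1, 0, 0, 0, 0)ᵀ

Let N = A − (5)·I. We want v_2 with N^2 v_2 = 0 but N^1 v_2 ≠ 0; then v_{j-1} := N · v_j for j = 2, …, 2.

Pick v_2 = (1, 0, 0, 0, 0)ᵀ.
Then v_1 = N · v_2 = (0, -2, 0, -2, -2)ᵀ.

Sanity check: (A − (5)·I) v_1 = (0, 0, 0, 0, 0)ᵀ = 0. ✓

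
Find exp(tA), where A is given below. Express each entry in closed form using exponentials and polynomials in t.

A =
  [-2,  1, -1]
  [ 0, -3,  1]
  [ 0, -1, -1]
e^{tA} =
  [exp(-2*t), t*exp(-2*t), -t*exp(-2*t)]
  [0, -t*exp(-2*t) + exp(-2*t), t*exp(-2*t)]
  [0, -t*exp(-2*t), t*exp(-2*t) + exp(-2*t)]

Strategy: write A = P · J · P⁻¹ where J is a Jordan canonical form, so e^{tA} = P · e^{tJ} · P⁻¹, and e^{tJ} can be computed block-by-block.

A has Jordan form
J =
  [-2,  1,  0]
  [ 0, -2,  0]
  [ 0,  0, -2]
(up to reordering of blocks).

Per-block formulas:
  For a 1×1 block at λ = -2: exp(t · [-2]) = [e^(-2t)].
  For a 2×2 Jordan block J_2(-2): exp(t · J_2(-2)) = e^(-2t)·(I + t·N), where N is the 2×2 nilpotent shift.

After assembling e^{tJ} and conjugating by P, we get:

e^{tA} =
  [exp(-2*t), t*exp(-2*t), -t*exp(-2*t)]
  [0, -t*exp(-2*t) + exp(-2*t), t*exp(-2*t)]
  [0, -t*exp(-2*t), t*exp(-2*t) + exp(-2*t)]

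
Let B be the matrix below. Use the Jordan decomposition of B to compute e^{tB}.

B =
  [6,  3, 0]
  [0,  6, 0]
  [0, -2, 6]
e^{tB} =
  [exp(6*t), 3*t*exp(6*t), 0]
  [0, exp(6*t), 0]
  [0, -2*t*exp(6*t), exp(6*t)]

Strategy: write B = P · J · P⁻¹ where J is a Jordan canonical form, so e^{tB} = P · e^{tJ} · P⁻¹, and e^{tJ} can be computed block-by-block.

B has Jordan form
J =
  [6, 1, 0]
  [0, 6, 0]
  [0, 0, 6]
(up to reordering of blocks).

Per-block formulas:
  For a 2×2 Jordan block J_2(6): exp(t · J_2(6)) = e^(6t)·(I + t·N), where N is the 2×2 nilpotent shift.
  For a 1×1 block at λ = 6: exp(t · [6]) = [e^(6t)].

After assembling e^{tJ} and conjugating by P, we get:

e^{tB} =
  [exp(6*t), 3*t*exp(6*t), 0]
  [0, exp(6*t), 0]
  [0, -2*t*exp(6*t), exp(6*t)]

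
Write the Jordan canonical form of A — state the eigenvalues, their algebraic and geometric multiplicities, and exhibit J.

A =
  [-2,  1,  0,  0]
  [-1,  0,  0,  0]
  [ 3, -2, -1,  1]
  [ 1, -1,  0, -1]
J_2(-1) ⊕ J_2(-1)

The characteristic polynomial is
  det(x·I − A) = x^4 + 4*x^3 + 6*x^2 + 4*x + 1 = (x + 1)^4

Eigenvalues and multiplicities (the geometric multiplicity of λ is n − rank(A − λI), which equals the number of Jordan blocks for λ):
  λ = -1: algebraic multiplicity = 4, geometric multiplicity = 2

Determining the block sizes for each eigenvalue:
  λ = -1: with am = 4 and gm = 2, the partition is not yet determined (e.g. several partitions of 4 into 2 parts exist). Let N = A − (-1)·I. Computing rank(N^1) = 2, rank(N^2) = 0; the number of blocks of size ≥ j is rank(N^{j−1}) − rank(N^j), giving [2, 2]. So we have 2 block(s) of size 2 → block sizes [2, 2]

Assembling the blocks gives a Jordan form
J =
  [-1,  1,  0,  0]
  [ 0, -1,  0,  0]
  [ 0,  0, -1,  1]
  [ 0,  0,  0, -1]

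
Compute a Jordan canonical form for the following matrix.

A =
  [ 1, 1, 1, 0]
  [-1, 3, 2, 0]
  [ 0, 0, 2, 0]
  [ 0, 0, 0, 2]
J_3(2) ⊕ J_1(2)

The characteristic polynomial is
  det(x·I − A) = x^4 - 8*x^3 + 24*x^2 - 32*x + 16 = (x - 2)^4

Eigenvalues and multiplicities (the geometric multiplicity of λ is n − rank(A − λI), which equals the number of Jordan blocks for λ):
  λ = 2: algebraic multiplicity = 4, geometric multiplicity = 2

Determining the block sizes for each eigenvalue:
  λ = 2: with am = 4 and gm = 2, the partition is not yet determined (e.g. several partitions of 4 into 2 parts exist). Let N = A − (2)·I. Computing rank(N^1) = 2, rank(N^2) = 1, rank(N^3) = 0; the number of blocks of size ≥ j is rank(N^{j−1}) − rank(N^j), giving [2, 1, 1]. So we have 1 block(s) of size 3, 1 block(s) of size 1 → block sizes [3, 1]

Assembling the blocks gives a Jordan form
J =
  [2, 1, 0, 0]
  [0, 2, 1, 0]
  [0, 0, 2, 0]
  [0, 0, 0, 2]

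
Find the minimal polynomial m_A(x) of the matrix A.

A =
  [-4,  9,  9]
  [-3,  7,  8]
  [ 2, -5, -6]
x^3 + 3*x^2 + 3*x + 1

The characteristic polynomial is χ_A(x) = (x + 1)^3, so the eigenvalues are known. The minimal polynomial is
  m_A(x) = Π_λ (x − λ)^{k_λ}
where k_λ is the size of the *largest* Jordan block for λ (equivalently, the smallest k with (A − λI)^k v = 0 for every generalised eigenvector v of λ).

  λ = -1: largest Jordan block has size 3, contributing (x + 1)^3

So m_A(x) = (x + 1)^3 = x^3 + 3*x^2 + 3*x + 1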